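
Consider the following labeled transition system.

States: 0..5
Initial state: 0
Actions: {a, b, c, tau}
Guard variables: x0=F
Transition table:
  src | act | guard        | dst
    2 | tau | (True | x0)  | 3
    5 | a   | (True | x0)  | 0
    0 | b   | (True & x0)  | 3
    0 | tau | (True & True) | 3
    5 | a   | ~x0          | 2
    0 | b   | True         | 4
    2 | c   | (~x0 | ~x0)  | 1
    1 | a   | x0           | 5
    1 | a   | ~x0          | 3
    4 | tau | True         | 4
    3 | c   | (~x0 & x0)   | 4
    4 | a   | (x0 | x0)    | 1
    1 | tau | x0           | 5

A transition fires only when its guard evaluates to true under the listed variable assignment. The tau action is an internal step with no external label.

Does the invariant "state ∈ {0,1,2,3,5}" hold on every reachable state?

Safe = {0,1,2,3,5}
Reach set: {0,3,4}
  0: ok
  3: ok
  4: outside
counterexample path to 4: b

Answer: INVARIANT VIOLATED at state 4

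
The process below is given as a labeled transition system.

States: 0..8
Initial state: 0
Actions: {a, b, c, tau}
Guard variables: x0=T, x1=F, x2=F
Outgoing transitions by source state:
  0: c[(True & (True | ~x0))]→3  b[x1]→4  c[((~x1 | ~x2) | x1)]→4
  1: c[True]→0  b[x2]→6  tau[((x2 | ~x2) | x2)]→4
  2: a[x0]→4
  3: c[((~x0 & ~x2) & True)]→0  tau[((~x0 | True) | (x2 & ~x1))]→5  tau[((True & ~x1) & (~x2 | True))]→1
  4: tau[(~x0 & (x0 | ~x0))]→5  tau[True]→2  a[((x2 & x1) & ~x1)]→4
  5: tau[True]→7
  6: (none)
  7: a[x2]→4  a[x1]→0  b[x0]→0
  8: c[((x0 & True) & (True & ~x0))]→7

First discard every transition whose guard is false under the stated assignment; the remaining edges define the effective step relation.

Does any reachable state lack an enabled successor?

R = {0,1,2,3,4,5,7}
  0: c→3  c→4  [2 out]
  1: c→0  tau→4  [2 out]
  2: a→4  [1 out]
  3: tau→1  tau→5  [2 out]
  4: tau→2  [1 out]
  5: tau→7  [1 out]
  7: b→0  [1 out]

Answer: DEADLOCK-FREE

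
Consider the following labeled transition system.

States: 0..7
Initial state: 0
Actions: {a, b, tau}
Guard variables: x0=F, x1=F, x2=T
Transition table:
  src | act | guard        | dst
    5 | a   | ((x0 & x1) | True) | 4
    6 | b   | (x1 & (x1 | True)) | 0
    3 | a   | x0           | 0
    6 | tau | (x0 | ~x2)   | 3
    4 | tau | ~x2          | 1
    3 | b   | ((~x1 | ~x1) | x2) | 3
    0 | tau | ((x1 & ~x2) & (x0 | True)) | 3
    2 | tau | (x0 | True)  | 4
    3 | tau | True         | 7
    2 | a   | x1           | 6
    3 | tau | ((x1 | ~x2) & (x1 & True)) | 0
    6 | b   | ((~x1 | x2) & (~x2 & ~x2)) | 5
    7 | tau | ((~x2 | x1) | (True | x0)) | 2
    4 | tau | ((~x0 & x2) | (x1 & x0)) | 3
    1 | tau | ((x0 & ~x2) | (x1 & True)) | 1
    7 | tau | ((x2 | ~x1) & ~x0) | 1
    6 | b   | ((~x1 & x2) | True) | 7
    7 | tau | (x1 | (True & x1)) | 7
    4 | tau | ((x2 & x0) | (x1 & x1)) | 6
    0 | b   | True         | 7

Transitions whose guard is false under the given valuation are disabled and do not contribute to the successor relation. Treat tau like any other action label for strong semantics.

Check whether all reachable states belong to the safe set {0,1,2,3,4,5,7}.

Allowed set {0,1,2,3,4,5,7}
Reach set: {0,1,2,3,4,7}
  0: ✓
  1: ✓
  2: ✓
  3: ✓
  4: ✓
  7: ✓

Answer: INVARIANT HOLDS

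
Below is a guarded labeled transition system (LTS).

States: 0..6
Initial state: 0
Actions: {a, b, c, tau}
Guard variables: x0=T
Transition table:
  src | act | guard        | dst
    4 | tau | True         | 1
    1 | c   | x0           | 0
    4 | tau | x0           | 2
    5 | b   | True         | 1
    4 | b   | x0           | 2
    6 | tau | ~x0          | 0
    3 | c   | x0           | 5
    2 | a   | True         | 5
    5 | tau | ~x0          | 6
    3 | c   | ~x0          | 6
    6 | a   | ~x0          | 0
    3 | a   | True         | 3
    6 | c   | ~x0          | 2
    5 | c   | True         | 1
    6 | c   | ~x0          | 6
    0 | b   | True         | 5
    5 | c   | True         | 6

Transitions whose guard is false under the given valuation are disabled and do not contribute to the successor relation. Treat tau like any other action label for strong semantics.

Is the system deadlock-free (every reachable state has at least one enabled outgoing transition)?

Answer: DEADLOCK at state 6

Analysis:
R = {0,1,5,6}
  0: b→5  [1 out]
  1: c→0  [1 out]
  5: b→1  c→1  c→6  [3 out]
  6: ∅  [STUCK]
trace reaching 6: b·c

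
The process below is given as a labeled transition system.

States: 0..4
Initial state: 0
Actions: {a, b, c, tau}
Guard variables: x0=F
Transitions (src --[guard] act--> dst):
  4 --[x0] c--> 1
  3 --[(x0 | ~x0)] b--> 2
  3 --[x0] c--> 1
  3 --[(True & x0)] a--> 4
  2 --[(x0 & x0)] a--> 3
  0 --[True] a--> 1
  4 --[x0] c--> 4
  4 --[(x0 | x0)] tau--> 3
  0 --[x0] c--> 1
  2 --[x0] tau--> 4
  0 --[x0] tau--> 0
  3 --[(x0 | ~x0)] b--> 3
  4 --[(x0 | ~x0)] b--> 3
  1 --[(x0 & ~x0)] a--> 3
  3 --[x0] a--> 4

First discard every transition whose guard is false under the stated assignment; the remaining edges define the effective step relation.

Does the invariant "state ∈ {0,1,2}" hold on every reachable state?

Allowed set {0,1,2}
Reach set: {0,1}
  0: ✓
  1: ✓

Answer: INVARIANT HOLDS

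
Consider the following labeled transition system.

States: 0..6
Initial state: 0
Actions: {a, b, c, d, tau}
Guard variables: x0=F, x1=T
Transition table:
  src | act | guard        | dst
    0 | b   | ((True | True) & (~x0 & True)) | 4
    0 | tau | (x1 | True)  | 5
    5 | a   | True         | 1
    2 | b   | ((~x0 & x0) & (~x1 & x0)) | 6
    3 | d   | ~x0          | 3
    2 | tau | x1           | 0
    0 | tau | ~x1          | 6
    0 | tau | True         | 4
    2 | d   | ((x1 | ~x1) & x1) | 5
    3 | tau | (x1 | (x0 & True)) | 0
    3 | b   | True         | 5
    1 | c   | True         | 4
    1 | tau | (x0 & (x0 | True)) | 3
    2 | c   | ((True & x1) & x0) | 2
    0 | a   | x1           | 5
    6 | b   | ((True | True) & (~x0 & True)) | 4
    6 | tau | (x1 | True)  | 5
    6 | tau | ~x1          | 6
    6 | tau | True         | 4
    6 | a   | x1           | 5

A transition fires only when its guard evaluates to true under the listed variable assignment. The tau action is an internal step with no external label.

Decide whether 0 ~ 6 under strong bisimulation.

Compute ~ classes (split until stable):
  P[0] = {{0,1,2,3,4,5,6}}
  P[1] = {{0,6},{1},{2},{3},{4},{5}}
stable after 2 split(s): 6 block(s)
0∈{0,6}, 6∈{0,6}

Answer: BISIMILAR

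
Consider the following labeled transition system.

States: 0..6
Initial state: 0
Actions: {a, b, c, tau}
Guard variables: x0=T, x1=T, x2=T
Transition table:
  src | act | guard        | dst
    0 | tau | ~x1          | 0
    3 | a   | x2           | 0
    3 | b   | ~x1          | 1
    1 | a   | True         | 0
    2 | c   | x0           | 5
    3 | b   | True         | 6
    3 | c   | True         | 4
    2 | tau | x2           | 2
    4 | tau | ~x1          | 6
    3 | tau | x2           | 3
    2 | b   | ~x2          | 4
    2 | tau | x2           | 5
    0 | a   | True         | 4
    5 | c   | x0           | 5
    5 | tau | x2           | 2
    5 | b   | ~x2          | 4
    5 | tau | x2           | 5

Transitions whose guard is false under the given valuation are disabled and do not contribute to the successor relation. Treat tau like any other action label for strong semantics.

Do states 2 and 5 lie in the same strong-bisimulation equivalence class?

Answer: BISIMILAR

Analysis:
Bisimulation quotient by refinement:
  P[0] = {{0,1,2,3,4,5,6}}
  P[1] = {{0,1},{2,5},{3},{4,6}}
  P[2] = {{0},{1},{2,5},{3},{4,6}}
stable after 3 split(s): 5 block(s)
class of 2: {2,5}; class of 5: {2,5}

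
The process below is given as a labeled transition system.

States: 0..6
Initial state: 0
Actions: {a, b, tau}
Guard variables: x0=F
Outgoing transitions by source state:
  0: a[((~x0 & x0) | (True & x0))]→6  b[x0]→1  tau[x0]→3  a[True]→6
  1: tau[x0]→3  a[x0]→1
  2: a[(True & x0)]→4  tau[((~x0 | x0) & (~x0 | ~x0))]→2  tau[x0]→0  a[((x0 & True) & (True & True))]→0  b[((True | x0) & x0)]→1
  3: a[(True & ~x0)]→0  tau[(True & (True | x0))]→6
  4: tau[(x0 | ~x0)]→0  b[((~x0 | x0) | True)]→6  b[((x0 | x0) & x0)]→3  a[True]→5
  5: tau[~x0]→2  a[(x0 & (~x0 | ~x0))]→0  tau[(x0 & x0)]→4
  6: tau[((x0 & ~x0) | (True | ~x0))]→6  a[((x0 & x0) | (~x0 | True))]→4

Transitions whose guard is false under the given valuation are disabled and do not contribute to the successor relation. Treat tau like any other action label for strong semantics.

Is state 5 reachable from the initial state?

After dropping false guards: 10 live edges.
depth 0: {0}
depth 1: {6}  total {0,6}
depth 2: {4}  total {0,4,6}
depth 3: {5}  total {0,4,5,6}
depth 4: {2}  total {0,2,4,5,6}
R = {0,2,4,5,6}
witness 5: a·a·a

Answer: REACHABLE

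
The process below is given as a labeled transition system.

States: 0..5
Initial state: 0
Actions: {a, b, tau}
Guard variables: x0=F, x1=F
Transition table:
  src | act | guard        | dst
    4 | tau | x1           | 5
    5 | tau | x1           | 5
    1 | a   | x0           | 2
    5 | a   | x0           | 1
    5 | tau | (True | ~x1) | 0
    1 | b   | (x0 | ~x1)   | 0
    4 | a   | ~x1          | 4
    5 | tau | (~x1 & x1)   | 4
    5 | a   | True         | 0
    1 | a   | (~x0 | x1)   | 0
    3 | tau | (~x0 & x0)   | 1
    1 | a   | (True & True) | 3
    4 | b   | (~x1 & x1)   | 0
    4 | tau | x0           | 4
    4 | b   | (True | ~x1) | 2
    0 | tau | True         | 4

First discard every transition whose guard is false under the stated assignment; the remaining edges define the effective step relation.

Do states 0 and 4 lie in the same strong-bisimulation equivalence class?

Answer: NOT BISIMILAR

Analysis:
Compute ~ classes (split until stable):
  P[0] = {{0,1,2,3,4,5}}
  P[1] = {{0},{1,4},{2,3},{5}}
  P[2] = {{0},{1},{2,3},{4},{5}}
Fixed point at round 3; 5 class(es).
[0]={0}  [4]={4}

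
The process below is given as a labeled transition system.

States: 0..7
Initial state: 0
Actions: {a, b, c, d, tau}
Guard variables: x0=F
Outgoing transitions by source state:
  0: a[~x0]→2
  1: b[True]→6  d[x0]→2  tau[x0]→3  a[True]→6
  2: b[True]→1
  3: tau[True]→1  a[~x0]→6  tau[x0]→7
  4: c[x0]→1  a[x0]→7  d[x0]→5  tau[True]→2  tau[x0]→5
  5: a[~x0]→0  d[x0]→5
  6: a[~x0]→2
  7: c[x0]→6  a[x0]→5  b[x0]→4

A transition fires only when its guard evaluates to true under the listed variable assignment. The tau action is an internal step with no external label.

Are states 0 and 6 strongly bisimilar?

Refine partition for ~:
  π0 = {{0,1,2,3,4,5,6,7}}
  π1 = {{0,5,6},{1},{2},{3},{4},{7}}
  π2 = {{0,6},{1},{2},{3},{4},{5},{7}}
7 equivalence class(es) (converged in 3)
0∈{0,6}, 6∈{0,6}

Answer: BISIMILAR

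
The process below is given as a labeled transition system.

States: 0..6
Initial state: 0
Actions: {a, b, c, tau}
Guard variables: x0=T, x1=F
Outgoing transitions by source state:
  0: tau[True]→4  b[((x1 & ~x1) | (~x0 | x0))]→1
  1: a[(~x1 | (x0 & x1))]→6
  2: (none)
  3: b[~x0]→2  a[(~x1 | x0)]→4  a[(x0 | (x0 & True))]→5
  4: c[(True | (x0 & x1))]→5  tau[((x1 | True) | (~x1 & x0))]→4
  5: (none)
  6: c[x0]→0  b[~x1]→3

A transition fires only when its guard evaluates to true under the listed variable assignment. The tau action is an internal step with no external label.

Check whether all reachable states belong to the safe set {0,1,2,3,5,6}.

Inv-set: {0,1,2,3,5,6}
Reachable = {0,1,3,4,5,6}
  0: ok
  1: ok
  3: ok
  4: outside
  5: ok
  6: ok
reach 4 via tau — violates

Answer: INVARIANT VIOLATED at state 4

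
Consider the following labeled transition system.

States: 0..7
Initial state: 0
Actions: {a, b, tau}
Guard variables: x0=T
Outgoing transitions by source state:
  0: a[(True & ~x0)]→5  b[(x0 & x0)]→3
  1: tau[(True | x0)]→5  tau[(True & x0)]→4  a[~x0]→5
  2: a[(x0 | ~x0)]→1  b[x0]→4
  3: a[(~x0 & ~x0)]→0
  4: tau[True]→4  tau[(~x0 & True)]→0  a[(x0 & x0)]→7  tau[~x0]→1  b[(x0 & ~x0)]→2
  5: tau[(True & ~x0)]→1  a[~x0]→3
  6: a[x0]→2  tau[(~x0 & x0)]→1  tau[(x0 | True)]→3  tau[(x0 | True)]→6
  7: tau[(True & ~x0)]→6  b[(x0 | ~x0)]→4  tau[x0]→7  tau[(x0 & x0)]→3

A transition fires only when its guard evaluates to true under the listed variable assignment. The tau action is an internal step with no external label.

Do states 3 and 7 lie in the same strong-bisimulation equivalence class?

Answer: NOT BISIMILAR

Trace:
Bisimulation quotient by refinement:
  round 0: {{0,1,2,3,4,5,6,7}}
  round 1: {{0},{1},{2},{3,5},{4,6},{7}}
  round 2: {{0},{1},{2},{3,5},{4},{6},{7}}
stable after 3 split(s): 7 block(s)
[3]={3,5}  [7]={7}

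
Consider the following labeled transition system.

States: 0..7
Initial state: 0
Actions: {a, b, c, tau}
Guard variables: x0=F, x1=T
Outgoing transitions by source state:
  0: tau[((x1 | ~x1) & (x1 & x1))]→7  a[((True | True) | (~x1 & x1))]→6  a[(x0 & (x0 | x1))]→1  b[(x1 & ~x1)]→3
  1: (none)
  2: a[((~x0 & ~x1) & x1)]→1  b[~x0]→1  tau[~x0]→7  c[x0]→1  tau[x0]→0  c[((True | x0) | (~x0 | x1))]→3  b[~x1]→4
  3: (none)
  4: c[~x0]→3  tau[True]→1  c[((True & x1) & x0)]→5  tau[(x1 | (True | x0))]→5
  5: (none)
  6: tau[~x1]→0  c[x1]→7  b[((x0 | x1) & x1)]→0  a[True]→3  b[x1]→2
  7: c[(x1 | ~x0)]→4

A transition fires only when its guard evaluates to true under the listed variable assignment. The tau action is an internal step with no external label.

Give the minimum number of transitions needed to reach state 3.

Layered search for 3:
  L0 = {0}
  L1 = {6,7}
  L2 = {2,3,4}
3 enters at depth 2; path a·a

Answer: 2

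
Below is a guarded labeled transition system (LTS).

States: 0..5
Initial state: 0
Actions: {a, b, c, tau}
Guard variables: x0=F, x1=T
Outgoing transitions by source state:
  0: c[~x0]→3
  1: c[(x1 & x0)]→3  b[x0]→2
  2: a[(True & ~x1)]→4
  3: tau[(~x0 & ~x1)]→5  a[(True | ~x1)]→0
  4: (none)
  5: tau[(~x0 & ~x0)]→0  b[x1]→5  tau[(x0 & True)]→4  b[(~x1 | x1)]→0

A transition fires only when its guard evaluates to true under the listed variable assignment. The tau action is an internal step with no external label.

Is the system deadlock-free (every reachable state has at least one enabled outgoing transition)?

Answer: DEADLOCK-FREE

Working:
Reachable = {0,3}
  0: c→3  [1 out]
  3: a→0  [1 out]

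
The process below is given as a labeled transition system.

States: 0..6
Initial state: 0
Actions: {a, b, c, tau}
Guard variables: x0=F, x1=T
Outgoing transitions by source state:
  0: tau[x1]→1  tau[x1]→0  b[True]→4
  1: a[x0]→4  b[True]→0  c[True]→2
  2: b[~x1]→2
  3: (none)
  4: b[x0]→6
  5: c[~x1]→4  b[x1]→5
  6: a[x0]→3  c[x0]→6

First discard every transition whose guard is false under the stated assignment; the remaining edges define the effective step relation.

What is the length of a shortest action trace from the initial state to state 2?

Breadth-first toward 2:
  depth 0: {0}
  depth 1: {1,4}
  depth 2: {2}
depth(2)=2, e.g. tau·c

Answer: 2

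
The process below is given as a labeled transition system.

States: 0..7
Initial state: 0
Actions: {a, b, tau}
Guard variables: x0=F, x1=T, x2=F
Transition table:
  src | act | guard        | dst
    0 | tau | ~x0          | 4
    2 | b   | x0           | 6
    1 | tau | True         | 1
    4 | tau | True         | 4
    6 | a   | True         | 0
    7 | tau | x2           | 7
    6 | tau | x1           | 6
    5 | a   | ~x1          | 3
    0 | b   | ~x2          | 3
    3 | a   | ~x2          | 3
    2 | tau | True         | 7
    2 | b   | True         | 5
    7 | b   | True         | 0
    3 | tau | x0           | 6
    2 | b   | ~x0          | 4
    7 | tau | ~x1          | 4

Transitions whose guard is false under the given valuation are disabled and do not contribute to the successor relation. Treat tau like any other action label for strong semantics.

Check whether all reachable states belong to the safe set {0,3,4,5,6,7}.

Allowed set {0,3,4,5,6,7}
R = {0,3,4}
  0: ✓
  3: ✓
  4: ✓

Answer: INVARIANT HOLDS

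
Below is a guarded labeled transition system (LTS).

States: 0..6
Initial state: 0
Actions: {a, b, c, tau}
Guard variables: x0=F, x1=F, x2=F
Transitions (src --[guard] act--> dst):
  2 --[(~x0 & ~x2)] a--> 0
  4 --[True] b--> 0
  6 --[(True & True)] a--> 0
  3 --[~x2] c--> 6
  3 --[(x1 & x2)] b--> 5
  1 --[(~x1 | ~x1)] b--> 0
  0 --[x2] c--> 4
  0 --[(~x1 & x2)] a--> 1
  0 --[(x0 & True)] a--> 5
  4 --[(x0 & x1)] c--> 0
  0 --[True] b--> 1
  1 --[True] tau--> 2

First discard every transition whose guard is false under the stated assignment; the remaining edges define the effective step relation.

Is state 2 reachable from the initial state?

7 transition(s) survive guard evaluation.
Layer 0: {0}
Layer 1: {1}  cumulative {0,1}
Layer 2: {2}  cumulative {0,1,2}
Reach set: {0,1,2}
witness 2: b·tau

Answer: REACHABLE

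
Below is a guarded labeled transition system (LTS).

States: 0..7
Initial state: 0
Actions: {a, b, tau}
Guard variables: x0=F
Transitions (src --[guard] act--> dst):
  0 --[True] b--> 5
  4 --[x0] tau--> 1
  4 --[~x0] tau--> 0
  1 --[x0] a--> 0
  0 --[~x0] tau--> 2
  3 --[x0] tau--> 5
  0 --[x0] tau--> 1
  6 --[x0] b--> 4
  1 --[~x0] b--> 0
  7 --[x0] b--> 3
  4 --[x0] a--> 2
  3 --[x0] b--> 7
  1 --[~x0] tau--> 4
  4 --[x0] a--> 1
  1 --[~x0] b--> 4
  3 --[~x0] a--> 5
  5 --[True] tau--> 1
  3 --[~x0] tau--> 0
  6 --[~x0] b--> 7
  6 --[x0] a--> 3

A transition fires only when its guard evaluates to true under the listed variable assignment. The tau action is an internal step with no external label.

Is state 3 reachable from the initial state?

10 transition(s) survive guard evaluation.
Layer 0: {0}
Layer 1: {2,5}  total {0,2,5}
Layer 2: {1}  total {0,1,2,5}
Layer 3: {4}  total {0,1,2,4,5}
Reachable = {0,1,2,4,5}

Answer: UNREACHABLE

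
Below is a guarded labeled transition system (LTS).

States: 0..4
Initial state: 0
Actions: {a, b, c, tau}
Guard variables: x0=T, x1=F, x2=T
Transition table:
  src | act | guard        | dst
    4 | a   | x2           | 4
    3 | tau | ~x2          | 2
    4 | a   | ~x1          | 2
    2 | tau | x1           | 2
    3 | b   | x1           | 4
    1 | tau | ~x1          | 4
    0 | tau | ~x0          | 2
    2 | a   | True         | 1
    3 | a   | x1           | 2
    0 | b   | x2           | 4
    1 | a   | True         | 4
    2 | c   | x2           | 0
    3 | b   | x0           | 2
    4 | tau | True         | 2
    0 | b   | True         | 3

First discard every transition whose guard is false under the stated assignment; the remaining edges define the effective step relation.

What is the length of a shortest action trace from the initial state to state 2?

Layered search for 2:
  Layer 0: {0}
  Layer 1: {3,4}
  Layer 2: {2}
depth(2)=2, e.g. b·b

Answer: 2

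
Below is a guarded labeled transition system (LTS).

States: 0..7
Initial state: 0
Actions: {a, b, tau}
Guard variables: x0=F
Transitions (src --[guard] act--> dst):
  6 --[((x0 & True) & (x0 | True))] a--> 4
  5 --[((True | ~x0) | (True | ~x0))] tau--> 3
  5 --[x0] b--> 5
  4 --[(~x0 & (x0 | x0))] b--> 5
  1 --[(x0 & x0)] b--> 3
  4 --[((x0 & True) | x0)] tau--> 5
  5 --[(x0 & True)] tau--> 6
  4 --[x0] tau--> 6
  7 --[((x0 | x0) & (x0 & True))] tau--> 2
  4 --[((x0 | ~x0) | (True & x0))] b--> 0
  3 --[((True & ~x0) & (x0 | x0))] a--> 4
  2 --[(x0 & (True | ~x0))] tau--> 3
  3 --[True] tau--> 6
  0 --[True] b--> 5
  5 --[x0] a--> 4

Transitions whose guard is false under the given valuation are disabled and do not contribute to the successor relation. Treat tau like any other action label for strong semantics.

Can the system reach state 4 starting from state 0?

Answer: UNREACHABLE

Working:
After dropping false guards: 4 live edges.
depth 0: {0}
depth 1: {5}  cumulative {0,5}
depth 2: {3}  cumulative {0,3,5}
depth 3: {6}  cumulative {0,3,5,6}
Reach set: {0,3,5,6}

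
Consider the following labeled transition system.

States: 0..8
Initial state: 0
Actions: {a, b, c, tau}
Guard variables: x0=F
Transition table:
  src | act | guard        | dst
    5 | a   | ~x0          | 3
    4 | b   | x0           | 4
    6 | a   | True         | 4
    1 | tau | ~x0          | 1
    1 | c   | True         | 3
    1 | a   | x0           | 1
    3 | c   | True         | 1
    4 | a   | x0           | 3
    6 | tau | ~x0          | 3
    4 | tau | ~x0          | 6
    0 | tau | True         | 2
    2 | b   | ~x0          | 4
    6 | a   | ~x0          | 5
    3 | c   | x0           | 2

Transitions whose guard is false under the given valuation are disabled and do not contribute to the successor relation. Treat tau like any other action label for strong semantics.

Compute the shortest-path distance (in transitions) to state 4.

Answer: 2

Working:
Layered search for 4:
  depth 0: {0}
  depth 1: {2}
  depth 2: {4}
depth(4)=2, e.g. tau·b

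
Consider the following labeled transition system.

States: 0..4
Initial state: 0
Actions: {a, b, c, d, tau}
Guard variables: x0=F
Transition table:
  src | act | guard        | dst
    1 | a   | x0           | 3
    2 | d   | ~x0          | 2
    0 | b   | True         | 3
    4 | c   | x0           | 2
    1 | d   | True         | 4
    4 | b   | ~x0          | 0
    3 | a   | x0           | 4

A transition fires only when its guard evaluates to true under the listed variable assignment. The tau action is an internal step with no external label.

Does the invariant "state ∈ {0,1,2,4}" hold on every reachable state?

Answer: INVARIANT VIOLATED at state 3

Trace:
Allowed set {0,1,2,4}
R = {0,3}
  0: safe
  3: ✗ unsafe
witness against invariant: b → 3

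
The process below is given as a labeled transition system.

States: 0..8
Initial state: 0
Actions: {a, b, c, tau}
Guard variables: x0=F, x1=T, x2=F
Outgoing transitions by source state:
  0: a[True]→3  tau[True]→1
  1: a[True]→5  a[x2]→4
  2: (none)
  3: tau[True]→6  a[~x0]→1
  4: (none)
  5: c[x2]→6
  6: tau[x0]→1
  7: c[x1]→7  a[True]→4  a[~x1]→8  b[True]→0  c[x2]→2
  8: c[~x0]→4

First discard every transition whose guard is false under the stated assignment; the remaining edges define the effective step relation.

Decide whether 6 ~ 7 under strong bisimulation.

Answer: NOT BISIMILAR

Analysis:
Bisimulation quotient by refinement:
  π0 = {{0,1,2,3,4,5,6,7,8}}
  π1 = {{0,3},{1},{2,4,5,6},{7},{8}}
  π2 = {{0},{1},{2,4,5,6},{3},{7},{8}}
Fixed point at round 3; 6 class(es).
class of 6: {2,4,5,6}; class of 7: {7}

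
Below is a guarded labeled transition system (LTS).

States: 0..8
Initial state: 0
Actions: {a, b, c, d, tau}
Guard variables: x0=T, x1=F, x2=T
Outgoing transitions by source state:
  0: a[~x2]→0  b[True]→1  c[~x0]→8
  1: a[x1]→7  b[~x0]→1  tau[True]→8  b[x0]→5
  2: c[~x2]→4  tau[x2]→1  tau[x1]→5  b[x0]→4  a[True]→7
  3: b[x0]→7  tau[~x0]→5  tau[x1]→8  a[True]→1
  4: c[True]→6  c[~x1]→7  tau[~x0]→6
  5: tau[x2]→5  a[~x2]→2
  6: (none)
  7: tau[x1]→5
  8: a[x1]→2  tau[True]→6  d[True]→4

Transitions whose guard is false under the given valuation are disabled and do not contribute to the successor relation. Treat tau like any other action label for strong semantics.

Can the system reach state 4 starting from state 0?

After dropping false guards: 13 live edges.
L0 = {0}
L1 = {1}  now seen {0,1}
L2 = {5,8}  now seen {0,1,5,8}
L3 = {4,6}  now seen {0,1,4,5,6,8}
L4 = {7}  now seen {0,1,4,5,6,7,8}
R = {0,1,4,5,6,7,8}
Path to 4: b·tau·d

Answer: REACHABLE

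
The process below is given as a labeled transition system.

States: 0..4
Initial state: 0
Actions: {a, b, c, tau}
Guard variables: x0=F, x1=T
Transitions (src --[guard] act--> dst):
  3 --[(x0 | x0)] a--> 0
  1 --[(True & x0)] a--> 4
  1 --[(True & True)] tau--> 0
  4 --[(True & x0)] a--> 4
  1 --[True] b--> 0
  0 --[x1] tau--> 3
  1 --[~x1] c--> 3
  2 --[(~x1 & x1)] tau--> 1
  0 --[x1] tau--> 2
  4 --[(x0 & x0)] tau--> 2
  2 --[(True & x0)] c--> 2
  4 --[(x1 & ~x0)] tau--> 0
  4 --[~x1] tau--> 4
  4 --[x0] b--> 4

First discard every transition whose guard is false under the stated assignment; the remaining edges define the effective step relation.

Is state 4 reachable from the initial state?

After dropping false guards: 5 live edges.
L0 = {0}
L1 = {2,3}  total {0,2,3}
Reachable = {0,2,3}

Answer: UNREACHABLE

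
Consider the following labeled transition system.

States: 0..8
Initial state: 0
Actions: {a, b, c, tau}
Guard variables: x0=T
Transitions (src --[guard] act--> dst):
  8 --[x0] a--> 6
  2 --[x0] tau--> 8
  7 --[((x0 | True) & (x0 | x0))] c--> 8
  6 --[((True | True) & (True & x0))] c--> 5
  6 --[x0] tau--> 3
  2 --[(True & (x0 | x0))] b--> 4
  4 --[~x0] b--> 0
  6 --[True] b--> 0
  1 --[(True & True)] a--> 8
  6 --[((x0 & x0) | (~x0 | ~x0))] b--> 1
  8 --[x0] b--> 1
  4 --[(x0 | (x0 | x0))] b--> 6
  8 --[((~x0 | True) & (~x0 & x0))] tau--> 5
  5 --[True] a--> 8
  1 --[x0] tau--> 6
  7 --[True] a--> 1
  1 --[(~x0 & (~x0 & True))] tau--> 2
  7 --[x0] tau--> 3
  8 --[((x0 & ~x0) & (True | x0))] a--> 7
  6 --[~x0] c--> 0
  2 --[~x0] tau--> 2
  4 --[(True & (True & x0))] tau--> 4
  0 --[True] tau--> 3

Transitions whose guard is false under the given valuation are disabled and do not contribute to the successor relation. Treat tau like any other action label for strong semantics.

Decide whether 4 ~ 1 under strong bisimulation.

Refine partition for ~:
  P[0] = {{0,1,2,3,4,5,6,7,8}}
  P[1] = {{0},{1},{2,4},{3},{5},{6},{7},{8}}
  P[2] = {{0},{1},{2},{3},{4},{5},{6},{7},{8}}
Fixed point at round 3; 9 class(es).
4∈{4}, 1∈{1}

Answer: NOT BISIMILAR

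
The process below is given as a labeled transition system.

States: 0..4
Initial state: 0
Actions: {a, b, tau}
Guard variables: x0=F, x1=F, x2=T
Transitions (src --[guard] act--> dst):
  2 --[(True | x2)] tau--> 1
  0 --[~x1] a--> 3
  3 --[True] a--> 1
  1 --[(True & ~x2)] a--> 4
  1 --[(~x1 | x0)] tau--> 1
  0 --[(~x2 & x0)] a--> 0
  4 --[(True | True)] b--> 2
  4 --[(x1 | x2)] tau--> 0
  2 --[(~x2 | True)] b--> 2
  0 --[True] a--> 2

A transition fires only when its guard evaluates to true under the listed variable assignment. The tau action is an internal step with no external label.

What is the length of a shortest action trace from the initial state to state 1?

Answer: 2

Working:
Breadth-first toward 1:
  L0 = {0}
  L1 = {2,3}
  L2 = {1}
1 enters at depth 2; path a·tau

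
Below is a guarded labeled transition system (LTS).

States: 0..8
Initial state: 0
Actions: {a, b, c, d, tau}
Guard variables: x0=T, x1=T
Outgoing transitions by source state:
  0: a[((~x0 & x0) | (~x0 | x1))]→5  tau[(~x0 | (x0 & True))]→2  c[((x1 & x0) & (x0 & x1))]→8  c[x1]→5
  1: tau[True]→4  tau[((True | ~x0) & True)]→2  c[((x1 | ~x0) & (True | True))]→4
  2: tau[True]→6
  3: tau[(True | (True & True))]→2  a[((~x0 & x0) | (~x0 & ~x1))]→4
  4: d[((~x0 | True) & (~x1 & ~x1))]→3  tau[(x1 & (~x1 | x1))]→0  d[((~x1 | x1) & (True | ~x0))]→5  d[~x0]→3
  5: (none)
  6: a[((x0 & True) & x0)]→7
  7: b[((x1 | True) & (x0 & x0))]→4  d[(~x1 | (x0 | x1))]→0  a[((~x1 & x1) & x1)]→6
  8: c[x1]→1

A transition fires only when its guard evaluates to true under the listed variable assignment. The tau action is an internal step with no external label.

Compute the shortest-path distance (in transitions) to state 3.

Answer: UNREACHABLE

Working:
BFS to 3:
  Layer 0: {0}
  Layer 1: {2,5,8}
  Layer 2: {1,6}
  Layer 3: {4,7}
3 never appears.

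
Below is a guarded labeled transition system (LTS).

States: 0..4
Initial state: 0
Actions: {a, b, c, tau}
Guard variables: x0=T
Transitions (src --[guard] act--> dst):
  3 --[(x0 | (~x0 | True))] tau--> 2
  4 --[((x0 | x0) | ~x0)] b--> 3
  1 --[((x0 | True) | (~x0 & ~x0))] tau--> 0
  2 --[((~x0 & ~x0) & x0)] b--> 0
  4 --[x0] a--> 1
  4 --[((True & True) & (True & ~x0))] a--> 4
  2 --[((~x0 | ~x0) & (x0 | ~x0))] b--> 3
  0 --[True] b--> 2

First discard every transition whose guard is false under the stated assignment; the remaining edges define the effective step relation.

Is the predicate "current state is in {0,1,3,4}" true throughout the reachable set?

Inv-set: {0,1,3,4}
Reach set: {0,2}
  0: safe
  2: VIOLATES
reach 2 via b — violates

Answer: INVARIANT VIOLATED at state 2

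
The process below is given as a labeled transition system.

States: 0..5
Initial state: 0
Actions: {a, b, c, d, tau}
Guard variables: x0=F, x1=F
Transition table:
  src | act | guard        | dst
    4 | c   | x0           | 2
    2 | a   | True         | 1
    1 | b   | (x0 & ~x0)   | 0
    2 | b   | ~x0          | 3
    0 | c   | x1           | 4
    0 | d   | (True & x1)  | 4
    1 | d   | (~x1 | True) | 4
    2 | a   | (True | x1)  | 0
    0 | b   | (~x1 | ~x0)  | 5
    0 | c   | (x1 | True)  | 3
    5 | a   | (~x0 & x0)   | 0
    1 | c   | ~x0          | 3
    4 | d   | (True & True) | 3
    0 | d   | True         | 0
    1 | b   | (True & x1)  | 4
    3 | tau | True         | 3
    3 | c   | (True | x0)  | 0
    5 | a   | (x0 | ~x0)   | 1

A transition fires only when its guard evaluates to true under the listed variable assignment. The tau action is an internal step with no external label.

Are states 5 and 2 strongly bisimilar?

Answer: NOT BISIMILAR

Trace:
Bisimulation quotient by refinement:
  π0 = {{0,1,2,3,4,5}}
  π1 = {{0},{1},{2},{3},{4},{5}}
6 equivalence class(es) (converged in 2)
[5]={5}  [2]={2}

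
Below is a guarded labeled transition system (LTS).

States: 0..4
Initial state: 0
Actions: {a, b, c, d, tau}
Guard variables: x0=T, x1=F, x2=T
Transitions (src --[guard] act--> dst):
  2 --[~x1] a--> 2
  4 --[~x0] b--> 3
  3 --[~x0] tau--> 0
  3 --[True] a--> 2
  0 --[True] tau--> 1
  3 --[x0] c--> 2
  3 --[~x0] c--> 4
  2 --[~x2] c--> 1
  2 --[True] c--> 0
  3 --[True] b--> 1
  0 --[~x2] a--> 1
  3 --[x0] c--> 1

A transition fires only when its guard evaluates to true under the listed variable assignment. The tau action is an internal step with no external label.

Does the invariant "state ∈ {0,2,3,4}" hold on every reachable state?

Allowed set {0,2,3,4}
Reachable = {0,1}
  0: ok
  1: VIOLATES
reach 1 via tau — violates

Answer: INVARIANT VIOLATED at state 1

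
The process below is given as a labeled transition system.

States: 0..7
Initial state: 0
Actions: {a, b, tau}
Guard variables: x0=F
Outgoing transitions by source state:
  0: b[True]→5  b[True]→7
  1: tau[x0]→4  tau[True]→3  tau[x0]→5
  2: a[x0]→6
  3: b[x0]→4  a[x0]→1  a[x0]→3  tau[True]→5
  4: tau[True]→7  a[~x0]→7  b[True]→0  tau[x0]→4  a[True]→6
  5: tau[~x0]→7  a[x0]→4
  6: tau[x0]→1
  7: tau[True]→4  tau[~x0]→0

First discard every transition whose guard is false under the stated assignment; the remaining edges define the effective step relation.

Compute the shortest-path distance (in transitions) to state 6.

Answer: 3

Working:
Breadth-first toward 6:
  Layer 0: {0}
  Layer 1: {5,7}
  Layer 2: {4}
  Layer 3: {6}
6 enters at depth 3; path b·tau·a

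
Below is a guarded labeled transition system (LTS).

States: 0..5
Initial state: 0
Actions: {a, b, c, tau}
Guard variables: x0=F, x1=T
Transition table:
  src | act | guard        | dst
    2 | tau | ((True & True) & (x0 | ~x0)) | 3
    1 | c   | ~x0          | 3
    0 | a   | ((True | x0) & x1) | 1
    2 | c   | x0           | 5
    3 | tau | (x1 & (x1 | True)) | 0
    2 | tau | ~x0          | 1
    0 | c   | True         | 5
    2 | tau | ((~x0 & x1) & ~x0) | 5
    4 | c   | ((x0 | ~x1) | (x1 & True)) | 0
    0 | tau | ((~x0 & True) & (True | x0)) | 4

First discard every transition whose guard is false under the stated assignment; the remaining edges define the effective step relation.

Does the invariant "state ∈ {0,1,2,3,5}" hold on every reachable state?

Allowed set {0,1,2,3,5}
Reach set: {0,1,3,4,5}
  0: ok
  1: ok
  3: ok
  4: ✗ unsafe
  5: ok
counterexample path to 4: tau

Answer: INVARIANT VIOLATED at state 4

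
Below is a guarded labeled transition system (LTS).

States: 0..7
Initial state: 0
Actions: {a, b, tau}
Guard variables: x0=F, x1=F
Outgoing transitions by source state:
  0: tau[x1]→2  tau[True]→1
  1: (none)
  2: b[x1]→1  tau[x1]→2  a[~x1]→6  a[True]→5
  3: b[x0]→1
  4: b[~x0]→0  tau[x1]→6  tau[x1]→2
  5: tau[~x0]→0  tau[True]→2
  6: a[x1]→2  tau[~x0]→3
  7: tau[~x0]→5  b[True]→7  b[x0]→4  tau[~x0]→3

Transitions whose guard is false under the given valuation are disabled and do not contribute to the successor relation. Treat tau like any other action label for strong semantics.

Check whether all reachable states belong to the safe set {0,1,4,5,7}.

Answer: INVARIANT HOLDS

Trace:
Safe = {0,1,4,5,7}
Reach set: {0,1}
  0: safe
  1: safe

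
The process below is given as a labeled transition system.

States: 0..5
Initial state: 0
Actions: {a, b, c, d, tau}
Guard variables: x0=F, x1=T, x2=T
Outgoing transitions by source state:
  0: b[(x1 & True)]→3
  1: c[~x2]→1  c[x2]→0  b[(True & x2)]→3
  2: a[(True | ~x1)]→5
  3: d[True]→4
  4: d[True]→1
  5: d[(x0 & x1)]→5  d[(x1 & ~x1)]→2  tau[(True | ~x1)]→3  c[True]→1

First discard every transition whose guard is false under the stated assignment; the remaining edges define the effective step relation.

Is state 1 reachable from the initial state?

After dropping false guards: 8 live edges.
depth 0: {0}
depth 1: {3}  now seen {0,3}
depth 2: {4}  now seen {0,3,4}
depth 3: {1}  now seen {0,1,3,4}
Reach set: {0,1,3,4}
trace reaching 1: b·d·d

Answer: REACHABLE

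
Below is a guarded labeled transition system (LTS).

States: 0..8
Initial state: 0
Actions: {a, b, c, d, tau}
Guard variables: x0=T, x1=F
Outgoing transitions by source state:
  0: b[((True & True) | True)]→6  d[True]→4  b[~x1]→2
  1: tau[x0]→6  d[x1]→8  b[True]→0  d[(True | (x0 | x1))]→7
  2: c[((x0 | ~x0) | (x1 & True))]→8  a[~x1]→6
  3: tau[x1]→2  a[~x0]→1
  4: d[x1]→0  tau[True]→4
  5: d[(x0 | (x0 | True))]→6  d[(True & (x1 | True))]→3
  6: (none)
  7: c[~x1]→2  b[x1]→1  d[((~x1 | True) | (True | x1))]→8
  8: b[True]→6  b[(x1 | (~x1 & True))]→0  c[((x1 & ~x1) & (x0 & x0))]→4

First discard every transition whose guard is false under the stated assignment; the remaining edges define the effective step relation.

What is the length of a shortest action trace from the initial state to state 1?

Breadth-first toward 1:
  depth 0: {0}
  depth 1: {2,4,6}
  depth 2: {8}
1 never appears.

Answer: UNREACHABLE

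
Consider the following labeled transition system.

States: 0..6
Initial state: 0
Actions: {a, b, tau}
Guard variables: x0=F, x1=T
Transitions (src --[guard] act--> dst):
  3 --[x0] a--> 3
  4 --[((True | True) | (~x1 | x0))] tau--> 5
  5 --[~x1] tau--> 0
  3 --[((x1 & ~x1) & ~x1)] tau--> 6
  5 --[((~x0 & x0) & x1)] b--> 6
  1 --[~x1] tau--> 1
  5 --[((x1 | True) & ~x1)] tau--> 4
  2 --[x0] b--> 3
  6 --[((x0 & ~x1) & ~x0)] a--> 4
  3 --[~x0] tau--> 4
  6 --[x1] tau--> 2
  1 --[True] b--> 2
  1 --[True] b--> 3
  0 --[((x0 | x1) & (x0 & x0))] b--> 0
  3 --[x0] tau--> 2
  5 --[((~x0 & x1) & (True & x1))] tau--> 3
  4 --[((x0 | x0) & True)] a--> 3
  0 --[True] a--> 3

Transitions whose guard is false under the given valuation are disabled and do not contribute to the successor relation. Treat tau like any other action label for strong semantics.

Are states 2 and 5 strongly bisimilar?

Bisimulation quotient by refinement:
  P[0] = {{0,1,2,3,4,5,6}}
  P[1] = {{0},{1},{2},{3,4,5,6}}
  P[2] = {{0},{1},{2},{3,4,5},{6}}
stable after 3 split(s): 5 block(s)
[2]={2}  [5]={3,4,5}

Answer: NOT BISIMILAR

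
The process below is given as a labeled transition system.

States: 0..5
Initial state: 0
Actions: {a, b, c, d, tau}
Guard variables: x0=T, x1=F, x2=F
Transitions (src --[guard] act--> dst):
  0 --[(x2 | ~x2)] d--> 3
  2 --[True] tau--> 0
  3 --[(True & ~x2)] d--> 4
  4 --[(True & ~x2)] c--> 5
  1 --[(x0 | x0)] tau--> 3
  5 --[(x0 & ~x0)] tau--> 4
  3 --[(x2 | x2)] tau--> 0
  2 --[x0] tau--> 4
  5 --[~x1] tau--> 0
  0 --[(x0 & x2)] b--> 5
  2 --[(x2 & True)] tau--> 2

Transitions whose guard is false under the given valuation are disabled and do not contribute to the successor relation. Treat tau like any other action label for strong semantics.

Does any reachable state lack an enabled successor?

Answer: DEADLOCK-FREE

Working:
Reach set: {0,3,4,5}
  0: d→3  [deg 1]
  3: d→4  [deg 1]
  4: c→5  [deg 1]
  5: tau→0  [deg 1]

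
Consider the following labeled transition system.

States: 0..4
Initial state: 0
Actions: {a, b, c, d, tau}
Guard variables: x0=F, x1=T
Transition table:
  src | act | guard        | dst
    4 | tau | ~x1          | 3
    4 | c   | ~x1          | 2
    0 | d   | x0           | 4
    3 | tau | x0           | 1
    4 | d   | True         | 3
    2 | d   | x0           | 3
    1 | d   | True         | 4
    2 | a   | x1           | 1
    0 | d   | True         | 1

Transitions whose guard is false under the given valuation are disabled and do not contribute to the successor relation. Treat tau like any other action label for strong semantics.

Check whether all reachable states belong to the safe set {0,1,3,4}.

Inv-set: {0,1,3,4}
Reachable = {0,1,3,4}
  0: ok
  1: ok
  3: ok
  4: ok

Answer: INVARIANT HOLDS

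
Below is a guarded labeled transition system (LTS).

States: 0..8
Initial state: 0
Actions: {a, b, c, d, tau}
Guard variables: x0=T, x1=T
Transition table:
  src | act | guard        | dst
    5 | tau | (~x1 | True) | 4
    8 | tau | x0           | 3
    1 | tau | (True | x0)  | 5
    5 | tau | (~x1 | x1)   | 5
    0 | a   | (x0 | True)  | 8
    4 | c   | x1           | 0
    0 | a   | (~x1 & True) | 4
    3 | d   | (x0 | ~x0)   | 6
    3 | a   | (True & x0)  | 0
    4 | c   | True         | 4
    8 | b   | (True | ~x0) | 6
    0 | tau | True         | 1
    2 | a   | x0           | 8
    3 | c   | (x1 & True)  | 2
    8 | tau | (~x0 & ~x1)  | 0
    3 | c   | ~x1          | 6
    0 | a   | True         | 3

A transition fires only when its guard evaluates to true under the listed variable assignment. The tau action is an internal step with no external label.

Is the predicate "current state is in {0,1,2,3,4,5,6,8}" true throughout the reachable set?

Allowed set {0,1,2,3,4,5,6,8}
Reach set: {0,1,2,3,4,5,6,8}
  0: safe
  1: safe
  2: safe
  3: safe
  4: safe
  5: safe
  6: safe
  8: safe

Answer: INVARIANT HOLDS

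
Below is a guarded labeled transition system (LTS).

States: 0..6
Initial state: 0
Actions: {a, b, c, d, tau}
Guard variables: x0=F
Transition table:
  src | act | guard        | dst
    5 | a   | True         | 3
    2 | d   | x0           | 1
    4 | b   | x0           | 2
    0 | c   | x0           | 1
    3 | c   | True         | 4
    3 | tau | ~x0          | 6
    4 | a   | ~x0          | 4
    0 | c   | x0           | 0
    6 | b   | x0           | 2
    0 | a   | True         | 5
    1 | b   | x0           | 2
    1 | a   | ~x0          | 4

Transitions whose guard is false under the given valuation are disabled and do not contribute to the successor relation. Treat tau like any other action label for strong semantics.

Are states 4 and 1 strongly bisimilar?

Answer: BISIMILAR

Analysis:
Bisimulation quotient by refinement:
  P[0] = {{0,1,2,3,4,5,6}}
  P[1] = {{0,1,4,5},{2,6},{3}}
  P[2] = {{0,1,4},{2,6},{3},{5}}
  P[3] = {{0},{1,4},{2,6},{3},{5}}
5 equivalence class(es) (converged in 4)
class of 4: {1,4}; class of 1: {1,4}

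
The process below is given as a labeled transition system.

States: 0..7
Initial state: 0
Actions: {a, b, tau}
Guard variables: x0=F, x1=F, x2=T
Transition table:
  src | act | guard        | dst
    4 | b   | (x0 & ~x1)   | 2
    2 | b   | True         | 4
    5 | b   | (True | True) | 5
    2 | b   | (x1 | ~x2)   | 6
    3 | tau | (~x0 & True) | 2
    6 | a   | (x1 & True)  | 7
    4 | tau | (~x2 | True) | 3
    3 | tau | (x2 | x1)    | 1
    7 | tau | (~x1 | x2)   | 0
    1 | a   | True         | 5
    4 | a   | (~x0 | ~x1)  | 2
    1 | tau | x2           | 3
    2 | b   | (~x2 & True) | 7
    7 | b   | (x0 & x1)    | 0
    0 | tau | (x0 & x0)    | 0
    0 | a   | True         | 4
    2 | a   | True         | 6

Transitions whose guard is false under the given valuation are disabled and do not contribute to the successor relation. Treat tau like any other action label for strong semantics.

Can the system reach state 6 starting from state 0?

11 transition(s) survive guard evaluation.
depth 0: {0}
depth 1: {4}  now seen {0,4}
depth 2: {2,3}  now seen {0,2,3,4}
depth 3: {1,6}  now seen {0,1,2,3,4,6}
depth 4: {5}  now seen {0,1,2,3,4,5,6}
Reachable = {0,1,2,3,4,5,6}
Path to 6: a·a·a

Answer: REACHABLE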